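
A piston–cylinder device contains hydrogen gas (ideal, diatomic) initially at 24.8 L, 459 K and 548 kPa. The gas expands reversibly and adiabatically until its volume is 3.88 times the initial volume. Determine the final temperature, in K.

Adiabatic: TV^(γ−1) = const ⇒ T₂ = 459×(0.258)^0.400 = 267 K; PV^γ = const ⇒ P₂ = 82.1 kPa.

267 K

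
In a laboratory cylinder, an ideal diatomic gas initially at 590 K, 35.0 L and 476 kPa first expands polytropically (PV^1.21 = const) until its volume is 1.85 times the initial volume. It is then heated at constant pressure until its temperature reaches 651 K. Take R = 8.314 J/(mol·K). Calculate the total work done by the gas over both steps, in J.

13400 J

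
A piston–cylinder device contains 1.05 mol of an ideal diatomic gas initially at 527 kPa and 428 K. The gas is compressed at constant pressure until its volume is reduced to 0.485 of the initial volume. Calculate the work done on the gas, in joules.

1920 J

V₁ = nRT₁/P₁ = 1.05×8.314×428/527 = 7.09 L.
Isobaric: P stays 527 kPa; V/T = const ⇒ T₂ = 208 K, V₂ = 3.44 L.
W = PΔV = 527×(3.44−7.09) kPa·L = -1920 J.
Work done on the gas = −W_by = 1920 J.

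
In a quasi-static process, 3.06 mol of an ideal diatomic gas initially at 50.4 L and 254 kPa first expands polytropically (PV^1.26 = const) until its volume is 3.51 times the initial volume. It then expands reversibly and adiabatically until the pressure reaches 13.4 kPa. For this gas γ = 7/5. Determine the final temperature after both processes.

T₁ = P₁V₁/(nR) = 254×50.4/(3.06×8.314) = 503 K.
Step 1 — Polytropic n=1.26: T₂ = T₁(V₁/V₂)^(n−1) = 503×(0.285)^0.26 = 363 K; P₂ = P₁(V₁/V₂)^n = 52.2 kPa.
W = (P₁V₁−P₂V₂)/(n−1) = (254×50.4−52.2×177)/0.26 = 13700 J.
ΔU = nCvΔT = 3.06×20.8×(363−503) = -8910 J.
Q = ΔU + W = 4800 J.
State after step 1: P = 52.2 kPa, V = 177 L, T = 363 K.
Step 2 — Adiabatic: T₂/T₁ = (P₂/P₁)^((γ−1)/γ) ⇒ T₂ = 363×(0.257)^0.286 = 246 K; V₂ = 467 L.
ΔU = nCvΔT = 3.06×20.8×(246−363) = -7430 J.
Q = 0 for an adiabatic process, so W = −ΔU = 7430 J.
Net over both steps: W = 21100 J, Q = 4800 J, ΔU = -16300 J.

246 K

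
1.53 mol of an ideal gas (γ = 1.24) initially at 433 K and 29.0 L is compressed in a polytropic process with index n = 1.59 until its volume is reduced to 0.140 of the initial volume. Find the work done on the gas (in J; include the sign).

20400 J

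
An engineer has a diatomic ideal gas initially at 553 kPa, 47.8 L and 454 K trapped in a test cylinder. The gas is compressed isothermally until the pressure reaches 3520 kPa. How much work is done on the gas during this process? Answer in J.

48900 J

n = P₁V₁/(RT₁) = 553×47.8/(8.314×454) = 7.00 mol.
Isothermal: T stays 454 K; PV = const ⇒ V₂ = 7.51 L, P₂ = 3520 kPa.
W = nRT ln(V₂/V₁) = 7.00×8.314×454×ln(0.157) = -48900 J.
Work done on the gas = −W_by = 48900 J.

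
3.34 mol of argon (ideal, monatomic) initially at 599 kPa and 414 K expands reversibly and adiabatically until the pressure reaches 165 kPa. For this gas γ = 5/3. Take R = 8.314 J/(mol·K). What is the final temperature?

247 K

V₁ = nRT₁/P₁ = 3.34×8.314×414/599 = 19.2 L.
Adiabatic: T₂/T₁ = (P₂/P₁)^((γ−1)/γ) ⇒ T₂ = 414×(0.275)^0.400 = 247 K; V₂ = 41.6 L.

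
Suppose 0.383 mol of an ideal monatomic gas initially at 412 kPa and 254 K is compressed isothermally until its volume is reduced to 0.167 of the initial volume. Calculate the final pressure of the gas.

V₁ = nRT₁/P₁ = 0.383×8.314×254/412 = 1.96 L.
Isothermal: T stays 254 K; PV = const ⇒ V₂ = 0.328 L, P₂ = 2470 kPa.

2470 kPa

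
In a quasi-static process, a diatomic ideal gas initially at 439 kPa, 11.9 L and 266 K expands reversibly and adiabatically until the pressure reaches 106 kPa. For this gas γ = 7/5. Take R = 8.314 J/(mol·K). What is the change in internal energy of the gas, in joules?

-4360 J

n = P₁V₁/(RT₁) = 439×11.9/(8.314×266) = 2.36 mol.
Adiabatic: T₂/T₁ = (P₂/P₁)^((γ−1)/γ) ⇒ T₂ = 266×(0.241)^0.286 = 177 K; V₂ = 32.8 L.
For an ideal gas ΔU = nCvΔT with Cv = (5/2)R = 20.8 J/(mol·K).
ΔU = 2.36×20.8×(177−266) = -4360 J.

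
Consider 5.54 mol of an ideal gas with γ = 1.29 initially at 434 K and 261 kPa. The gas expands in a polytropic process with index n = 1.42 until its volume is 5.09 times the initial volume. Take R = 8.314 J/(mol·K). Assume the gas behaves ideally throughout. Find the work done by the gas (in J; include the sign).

V₁ = nRT₁/P₁ = 5.54×8.314×434/261 = 76.6 L.
Polytropic n=1.42: T₂ = T₁(V₁/V₂)^(n−1) = 434×(0.196)^0.42 = 219 K; P₂ = P₁(V₁/V₂)^n = 25.9 kPa.
W = (P₁V₁−P₂V₂)/(n−1) = (261×76.6−25.9×390)/0.42 = 23600 J.

23600 J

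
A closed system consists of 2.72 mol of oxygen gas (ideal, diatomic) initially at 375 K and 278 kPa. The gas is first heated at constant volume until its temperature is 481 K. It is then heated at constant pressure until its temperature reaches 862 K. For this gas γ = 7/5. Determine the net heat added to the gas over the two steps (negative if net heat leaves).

36100 J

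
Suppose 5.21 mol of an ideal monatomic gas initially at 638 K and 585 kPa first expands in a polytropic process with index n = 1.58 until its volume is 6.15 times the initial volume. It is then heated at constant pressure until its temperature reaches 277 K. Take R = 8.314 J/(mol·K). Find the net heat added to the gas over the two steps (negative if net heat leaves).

V₁ = nRT₁/P₁ = 5.21×8.314×638/585 = 47.2 L.
Step 1 — Polytropic n=1.58: T₂ = T₁(V₁/V₂)^(n−1) = 638×(0.163)^0.58 = 222 K; P₂ = P₁(V₁/V₂)^n = 33.2 kPa.
W = (P₁V₁−P₂V₂)/(n−1) = (585×47.2−33.2×291)/0.58 = 31000 J.
ΔU = nCvΔT = 5.21×12.5×(222−638) = -27000 J.
Q = ΔU + W = 4030 J.
State after step 1: P = 33.2 kPa, V = 291 L, T = 222 K.
Step 2 — Isobaric: P stays 33.2 kPa; V/T = const ⇒ T₂ = 277 K, V₂ = 362 L.
W = PΔV = 33.2×(362−291) kPa·L = 2360 J.
ΔU = nCvΔT = 5.21×12.5×(277−222) = 3540 J.
Q = ΔU + W = nCpΔT = 5900 J.
Net over both steps: W = 33400 J, Q = 9940 J, ΔU = -23500 J.

9940 J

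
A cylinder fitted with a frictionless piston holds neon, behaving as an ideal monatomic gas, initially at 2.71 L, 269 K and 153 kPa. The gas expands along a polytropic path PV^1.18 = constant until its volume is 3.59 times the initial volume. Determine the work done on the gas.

-473 J

n = P₁V₁/(RT₁) = 153×2.71/(8.314×269) = 0.185 mol.
Polytropic n=1.18: T₂ = T₁(V₁/V₂)^(n−1) = 269×(0.279)^0.18 = 214 K; P₂ = P₁(V₁/V₂)^n = 33.9 kPa.
W = (P₁V₁−P₂V₂)/(n−1) = (153×2.71−33.9×9.73)/0.18 = 473 J.
Work done on the gas = −W_by = -473 J.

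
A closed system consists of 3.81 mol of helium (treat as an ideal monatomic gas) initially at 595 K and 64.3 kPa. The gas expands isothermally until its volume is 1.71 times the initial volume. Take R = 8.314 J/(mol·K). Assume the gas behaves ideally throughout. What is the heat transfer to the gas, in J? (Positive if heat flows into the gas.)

10100 J

V₁ = nRT₁/P₁ = 3.81×8.314×595/64.3 = 293 L.
Isothermal: T stays 595 K; PV = const ⇒ V₂ = 501 L, P₂ = 37.6 kPa.
ΔU = 0 (ideal gas, T constant).
W = nRT ln(V₂/V₁) = 3.81×8.314×595×ln(1.71) = 10100 J.
Q = ΔU + W = 10100 J.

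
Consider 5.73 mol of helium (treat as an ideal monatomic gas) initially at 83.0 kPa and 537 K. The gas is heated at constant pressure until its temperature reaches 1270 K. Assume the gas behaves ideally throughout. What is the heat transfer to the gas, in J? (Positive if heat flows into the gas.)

V₁ = nRT₁/P₁ = 5.73×8.314×537/83.0 = 308 L.
Isobaric: P stays 83.0 kPa; V/T = const ⇒ T₂ = 1270 K, V₂ = 729 L.
W = PΔV = 83.0×(729−308) kPa·L = 34900 J.
ΔU = nCvΔT = 5.73×12.5×(1270−537) = 52400 J.
Q = ΔU + W = nCpΔT = 87300 J.

87300 J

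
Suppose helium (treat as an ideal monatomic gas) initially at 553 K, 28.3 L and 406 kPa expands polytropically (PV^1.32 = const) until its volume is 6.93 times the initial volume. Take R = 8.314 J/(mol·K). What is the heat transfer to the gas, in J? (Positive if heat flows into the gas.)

8620 J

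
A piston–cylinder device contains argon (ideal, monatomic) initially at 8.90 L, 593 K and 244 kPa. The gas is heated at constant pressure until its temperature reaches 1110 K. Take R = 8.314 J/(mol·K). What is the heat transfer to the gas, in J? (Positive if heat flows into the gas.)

n = P₁V₁/(RT₁) = 244×8.90/(8.314×593) = 0.440 mol.
Isobaric: P stays 244 kPa; V/T = const ⇒ T₂ = 1110 K, V₂ = 16.7 L.
W = PΔV = 244×(16.7−8.90) kPa·L = 1890 J.
ΔU = nCvΔT = 0.440×12.5×(1110−593) = 2840 J.
Q = ΔU + W = nCpΔT = 4730 J.

4730 J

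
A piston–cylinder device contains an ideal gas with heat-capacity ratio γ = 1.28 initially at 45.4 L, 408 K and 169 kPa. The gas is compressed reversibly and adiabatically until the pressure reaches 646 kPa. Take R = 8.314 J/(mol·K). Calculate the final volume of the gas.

15.9 L

Adiabatic: T₂/T₁ = (P₂/P₁)^((γ−1)/γ) ⇒ T₂ = 408×(3.82)^0.219 = 547 K; V₂ = 15.9 L.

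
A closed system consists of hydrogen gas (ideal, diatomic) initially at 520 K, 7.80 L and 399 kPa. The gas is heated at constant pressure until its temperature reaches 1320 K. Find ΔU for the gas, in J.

12000 J

n = P₁V₁/(RT₁) = 399×7.80/(8.314×520) = 0.720 mol.
Isobaric: P stays 399 kPa; V/T = const ⇒ T₂ = 1320 K, V₂ = 19.8 L.
For an ideal gas ΔU = nCvΔT with Cv = (5/2)R = 20.8 J/(mol·K).
ΔU = 0.720×20.8×(1320−520) = 12000 J.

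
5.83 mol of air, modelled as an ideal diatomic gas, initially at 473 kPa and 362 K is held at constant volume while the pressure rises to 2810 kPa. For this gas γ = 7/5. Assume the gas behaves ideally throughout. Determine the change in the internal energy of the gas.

217000 J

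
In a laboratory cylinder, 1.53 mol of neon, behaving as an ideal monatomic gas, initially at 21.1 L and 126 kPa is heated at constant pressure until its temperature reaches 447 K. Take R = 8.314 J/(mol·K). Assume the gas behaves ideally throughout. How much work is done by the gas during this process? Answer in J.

3030 J

T₁ = P₁V₁/(nR) = 126×21.1/(1.53×8.314) = 209 K.
Isobaric: P stays 126 kPa; V/T = const ⇒ T₂ = 447 K, V₂ = 45.1 L.
W = PΔV = 126×(45.1−21.1) kPa·L = 3030 J.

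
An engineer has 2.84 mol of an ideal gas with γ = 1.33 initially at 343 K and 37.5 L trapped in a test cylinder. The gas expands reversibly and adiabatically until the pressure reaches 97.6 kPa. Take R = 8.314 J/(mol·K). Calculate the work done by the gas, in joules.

P₁ = nRT₁/V₁ = 2.84×8.314×343/37.5 = 216 kPa.
Adiabatic: T₂/T₁ = (P₂/P₁)^((γ−1)/γ) ⇒ T₂ = 343×(0.452)^0.248 = 282 K; V₂ = 68.1 L.
ΔU = nCvΔT = 2.84×25.2×(282−343) = -4390 J.
Q = 0 for an adiabatic process, so W = −ΔU = 4390 J.

4390 J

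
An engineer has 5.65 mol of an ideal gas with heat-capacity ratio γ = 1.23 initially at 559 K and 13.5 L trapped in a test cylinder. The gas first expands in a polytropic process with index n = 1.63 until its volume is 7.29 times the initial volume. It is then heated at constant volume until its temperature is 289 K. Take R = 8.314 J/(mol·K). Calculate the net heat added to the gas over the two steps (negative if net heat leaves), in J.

-25400 J

P₁ = nRT₁/V₁ = 5.65×8.314×559/13.5 = 1950 kPa.
Step 1 — Polytropic n=1.63: T₂ = T₁(V₁/V₂)^(n−1) = 559×(0.137)^0.63 = 160 K; P₂ = P₁(V₁/V₂)^n = 76.3 kPa.
W = (P₁V₁−P₂V₂)/(n−1) = (1950×13.5−76.3×98.4)/0.63 = 29800 J.
ΔU = nCvΔT = 5.65×36.1×(160−559) = -81500 J.
Q = ΔU + W = -51800 J.
State after step 1: P = 76.3 kPa, V = 98.4 L, T = 160 K.
Step 2 — Isochoric: V stays 98.4 L; P/T = const ⇒ T₂ = 289 K, P₂ = 138 kPa.
W = 0 (no volume change).
ΔU = nCvΔT = 5.65×36.1×(289−160) = 26400 J.
Q = ΔU = 26400 J.
Net over both steps: W = 29800 J, Q = -25400 J, ΔU = -55100 J.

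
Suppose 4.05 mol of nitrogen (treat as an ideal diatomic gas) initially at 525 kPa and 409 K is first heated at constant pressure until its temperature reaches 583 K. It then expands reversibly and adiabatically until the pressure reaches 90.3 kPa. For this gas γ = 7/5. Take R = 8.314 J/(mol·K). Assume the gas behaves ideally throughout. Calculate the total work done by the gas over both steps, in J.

V₁ = nRT₁/P₁ = 4.05×8.314×409/525 = 26.2 L.
Step 1 — Isobaric: P stays 525 kPa; V/T = const ⇒ T₂ = 583 K, V₂ = 37.4 L.
W = PΔV = 525×(37.4−26.2) kPa·L = 5860 J.
ΔU = nCvΔT = 4.05×20.8×(583−409) = 14600 J.
Q = ΔU + W = nCpΔT = 20500 J.
State after step 1: P = 525 kPa, V = 37.4 L, T = 583 K.
Step 2 — Adiabatic: T₂/T₁ = (P₂/P₁)^((γ−1)/γ) ⇒ T₂ = 583×(0.172)^0.286 = 353 K; V₂ = 131 L.
ΔU = nCvΔT = 4.05×20.8×(353−583) = -19400 J.
Q = 0 for an adiabatic process, so W = −ΔU = 19400 J.
Net over both steps: W = 25300 J, Q = 20500 J, ΔU = -4750 J.

25300 J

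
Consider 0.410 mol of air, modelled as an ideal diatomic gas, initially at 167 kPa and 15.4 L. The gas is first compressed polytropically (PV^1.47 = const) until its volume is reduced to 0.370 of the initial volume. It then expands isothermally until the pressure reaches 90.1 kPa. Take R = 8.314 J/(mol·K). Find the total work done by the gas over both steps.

T₁ = P₁V₁/(nR) = 167×15.4/(0.410×8.314) = 754 K.
Step 1 — Polytropic n=1.47: T₂ = T₁(V₁/V₂)^(n−1) = 754×(2.70)^0.47 = 1200 K; P₂ = P₁(V₁/V₂)^n = 720 kPa.
W = (P₁V₁−P₂V₂)/(n−1) = (167×15.4−720×5.70)/0.47 = -3260 J.
ΔU = nCvΔT = 0.410×20.8×(1200−754) = 3830 J.
Q = ΔU + W = 570 J.
State after step 1: P = 720 kPa, V = 5.70 L, T = 1200 K.
Step 2 — Isothermal: T stays 1200 K; PV = const ⇒ V₂ = 45.5 L, P₂ = 90.1 kPa.
ΔU = 0 (ideal gas, T constant).
W = nRT ln(V₂/V₁) = 0.410×8.314×1200×ln(7.99) = 8530 J.
Q = ΔU + W = 8530 J.
Net over both steps: W = 5270 J, Q = 9100 J, ΔU = 3830 J.

5270 J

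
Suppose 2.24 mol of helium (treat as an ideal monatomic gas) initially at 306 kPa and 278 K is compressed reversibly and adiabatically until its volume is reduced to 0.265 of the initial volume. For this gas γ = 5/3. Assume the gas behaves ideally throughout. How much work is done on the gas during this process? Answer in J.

11100 J

V₁ = nRT₁/P₁ = 2.24×8.314×278/306 = 16.9 L.
Adiabatic: TV^(γ−1) = const ⇒ T₂ = 278×(3.77)^0.667 = 674 K; PV^γ = const ⇒ P₂ = 2800 kPa.
ΔU = nCvΔT = 2.24×12.5×(674−278) = 11100 J.
Q = 0 for an adiabatic process, so W = −ΔU = -11100 J.
Work done on the gas = −W_by = 11100 J.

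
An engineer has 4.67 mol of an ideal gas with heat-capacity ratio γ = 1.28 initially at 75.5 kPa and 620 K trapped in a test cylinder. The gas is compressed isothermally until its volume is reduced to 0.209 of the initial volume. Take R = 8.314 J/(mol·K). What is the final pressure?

V₁ = nRT₁/P₁ = 4.67×8.314×620/75.5 = 319 L.
Isothermal: T stays 620 K; PV = const ⇒ V₂ = 66.6 L, P₂ = 361 kPa.

361 kPa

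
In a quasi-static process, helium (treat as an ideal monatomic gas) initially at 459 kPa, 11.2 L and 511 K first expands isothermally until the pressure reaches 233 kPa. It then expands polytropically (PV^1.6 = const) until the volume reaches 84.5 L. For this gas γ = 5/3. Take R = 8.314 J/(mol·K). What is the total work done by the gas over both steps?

n = P₁V₁/(RT₁) = 459×11.2/(8.314×511) = 1.21 mol.
Step 1 — Isothermal: T stays 511 K; PV = const ⇒ V₂ = 22.1 L, P₂ = 233 kPa.
ΔU = 0 (ideal gas, T constant).
W = nRT ln(V₂/V₁) = 1.21×8.314×511×ln(1.97) = 3490 J.
Q = ΔU + W = 3490 J.
State after step 1: P = 233 kPa, V = 22.1 L, T = 511 K.
Step 2 — Polytropic n=1.6: T₂ = T₁(V₁/V₂)^(n−1) = 511×(0.261)^0.60 = 228 K; P₂ = P₁(V₁/V₂)^n = 27.2 kPa.
W = (P₁V₁−P₂V₂)/(n−1) = (233×22.1−27.2×84.5)/0.60 = 4740 J.
ΔU = nCvΔT = 1.21×12.5×(228−511) = -4270 J.
Q = ΔU + W = 474 J.
Net over both steps: W = 8230 J, Q = 3960 J, ΔU = -4270 J.

8230 J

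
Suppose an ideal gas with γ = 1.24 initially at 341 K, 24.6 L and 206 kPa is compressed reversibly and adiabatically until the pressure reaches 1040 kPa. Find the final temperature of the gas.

Adiabatic: T₂/T₁ = (P₂/P₁)^((γ−1)/γ) ⇒ T₂ = 341×(5.05)^0.194 = 466 K; V₂ = 6.67 L.

466 K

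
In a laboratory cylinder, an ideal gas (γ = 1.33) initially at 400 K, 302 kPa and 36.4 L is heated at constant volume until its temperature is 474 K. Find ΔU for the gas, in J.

n = P₁V₁/(RT₁) = 302×36.4/(8.314×400) = 3.31 mol.
Isochoric: V stays 36.4 L; P/T = const ⇒ T₂ = 474 K, P₂ = 358 kPa.
For an ideal gas ΔU = nCvΔT with Cv = R/(γ−1) = 25.2 J/(mol·K).
ΔU = 3.31×25.2×(474−400) = 6160 J.

6160 J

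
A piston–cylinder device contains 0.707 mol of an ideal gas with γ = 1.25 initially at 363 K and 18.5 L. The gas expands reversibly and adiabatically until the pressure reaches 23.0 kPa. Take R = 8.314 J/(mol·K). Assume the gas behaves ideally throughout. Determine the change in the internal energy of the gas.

P₁ = nRT₁/V₁ = 0.707×8.314×363/18.5 = 115 kPa.
Adiabatic: T₂/T₁ = (P₂/P₁)^((γ−1)/γ) ⇒ T₂ = 363×(0.199)^0.200 = 263 K; V₂ = 67.2 L.
For an ideal gas ΔU = nCvΔT with Cv = R/(γ−1) = 33.3 J/(mol·K).
ΔU = 0.707×33.3×(263−363) = -2350 J.

-2350 J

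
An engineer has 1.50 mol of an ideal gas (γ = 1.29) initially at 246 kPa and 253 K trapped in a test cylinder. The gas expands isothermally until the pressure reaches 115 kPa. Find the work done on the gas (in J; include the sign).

V₁ = nRT₁/P₁ = 1.50×8.314×253/246 = 12.8 L.
Isothermal: T stays 253 K; PV = const ⇒ V₂ = 27.4 L, P₂ = 115 kPa.
W = nRT ln(V₂/V₁) = 1.50×8.314×253×ln(2.14) = 2400 J.
Work done on the gas = −W_by = -2400 J.

-2400 J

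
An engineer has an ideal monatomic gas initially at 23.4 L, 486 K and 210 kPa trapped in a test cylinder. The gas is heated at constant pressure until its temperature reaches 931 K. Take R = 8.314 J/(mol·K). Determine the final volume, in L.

44.8 L

Isobaric: P stays 210 kPa; V/T = const ⇒ T₂ = 931 K, V₂ = 44.8 L.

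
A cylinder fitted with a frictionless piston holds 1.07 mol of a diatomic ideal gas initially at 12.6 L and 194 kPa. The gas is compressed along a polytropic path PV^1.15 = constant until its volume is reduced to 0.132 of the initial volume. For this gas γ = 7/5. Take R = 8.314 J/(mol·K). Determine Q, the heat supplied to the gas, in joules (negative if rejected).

-3610 J

T₁ = P₁V₁/(nR) = 194×12.6/(1.07×8.314) = 275 K.
Polytropic n=1.15: T₂ = T₁(V₁/V₂)^(n−1) = 275×(7.58)^0.15 = 372 K; P₂ = P₁(V₁/V₂)^n = 1990 kPa.
W = (P₁V₁−P₂V₂)/(n−1) = (194×12.6−1990×1.66)/0.15 = -5780 J.
ΔU = nCvΔT = 1.07×20.8×(372−275) = 2170 J.
Q = ΔU + W = -3610 J.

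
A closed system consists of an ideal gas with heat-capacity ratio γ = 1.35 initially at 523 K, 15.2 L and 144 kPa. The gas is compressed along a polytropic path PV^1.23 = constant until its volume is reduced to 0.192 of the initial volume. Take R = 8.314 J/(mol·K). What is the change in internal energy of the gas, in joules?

2890 J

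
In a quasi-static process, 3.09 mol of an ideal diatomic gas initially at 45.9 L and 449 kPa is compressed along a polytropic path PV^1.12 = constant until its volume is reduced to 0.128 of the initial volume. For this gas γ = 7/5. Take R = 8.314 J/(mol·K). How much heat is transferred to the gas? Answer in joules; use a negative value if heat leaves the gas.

T₁ = P₁V₁/(nR) = 449×45.9/(3.09×8.314) = 802 K.
Polytropic n=1.12: T₂ = T₁(V₁/V₂)^(n−1) = 802×(7.81)^0.12 = 1030 K; P₂ = P₁(V₁/V₂)^n = 4490 kPa.
W = (P₁V₁−P₂V₂)/(n−1) = (449×45.9−4490×5.88)/0.12 = -48000 J.
ΔU = nCvΔT = 3.09×20.8×(1030−802) = 14400 J.
Q = ΔU + W = -33600 J.

-33600 J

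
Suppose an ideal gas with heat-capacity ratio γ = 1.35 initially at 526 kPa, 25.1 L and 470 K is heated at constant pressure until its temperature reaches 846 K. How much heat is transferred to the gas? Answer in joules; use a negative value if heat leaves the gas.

40700 J

n = P₁V₁/(RT₁) = 526×25.1/(8.314×470) = 3.38 mol.
Isobaric: P stays 526 kPa; V/T = const ⇒ T₂ = 846 K, V₂ = 45.2 L.
W = PΔV = 526×(45.2−25.1) kPa·L = 10600 J.
ΔU = nCvΔT = 3.38×23.8×(846−470) = 30200 J.
Q = ΔU + W = nCpΔT = 40700 J.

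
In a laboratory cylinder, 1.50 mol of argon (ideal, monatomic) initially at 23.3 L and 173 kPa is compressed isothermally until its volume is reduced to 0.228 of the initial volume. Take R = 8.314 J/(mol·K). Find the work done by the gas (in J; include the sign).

-5960 J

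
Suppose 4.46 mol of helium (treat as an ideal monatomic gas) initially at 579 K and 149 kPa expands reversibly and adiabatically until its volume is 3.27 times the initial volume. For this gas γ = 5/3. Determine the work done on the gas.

-17600 J

V₁ = nRT₁/P₁ = 4.46×8.314×579/149 = 144 L.
Adiabatic: TV^(γ−1) = const ⇒ T₂ = 579×(0.306)^0.667 = 263 K; PV^γ = const ⇒ P₂ = 20.7 kPa.
ΔU = nCvΔT = 4.46×12.5×(263−579) = -17600 J.
Q = 0 for an adiabatic process, so W = −ΔU = 17600 J.
Work done on the gas = −W_by = -17600 J.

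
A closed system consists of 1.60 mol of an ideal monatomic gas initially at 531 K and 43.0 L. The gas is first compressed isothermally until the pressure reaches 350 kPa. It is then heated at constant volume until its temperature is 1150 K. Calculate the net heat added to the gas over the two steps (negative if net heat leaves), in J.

P₁ = nRT₁/V₁ = 1.60×8.314×531/43.0 = 164 kPa.
Step 1 — Isothermal: T stays 531 K; PV = const ⇒ V₂ = 20.2 L, P₂ = 350 kPa.
ΔU = 0 (ideal gas, T constant).
W = nRT ln(V₂/V₁) = 1.60×8.314×531×ln(0.469) = -5340 J.
Q = ΔU + W = -5340 J.
State after step 1: P = 350 kPa, V = 20.2 L, T = 531 K.
Step 2 — Isochoric: V stays 20.2 L; P/T = const ⇒ T₂ = 1150 K, P₂ = 758 kPa.
W = 0 (no volume change).
ΔU = nCvΔT = 1.60×12.5×(1150−531) = 12400 J.
Q = ΔU = 12400 J.
Net over both steps: W = -5340 J, Q = 7010 J, ΔU = 12400 J.

7010 J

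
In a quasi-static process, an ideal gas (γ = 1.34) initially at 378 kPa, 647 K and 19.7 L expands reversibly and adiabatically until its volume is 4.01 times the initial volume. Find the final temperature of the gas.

Adiabatic: TV^(γ−1) = const ⇒ T₂ = 647×(0.249)^0.340 = 403 K; PV^γ = const ⇒ P₂ = 58.8 kPa.

403 K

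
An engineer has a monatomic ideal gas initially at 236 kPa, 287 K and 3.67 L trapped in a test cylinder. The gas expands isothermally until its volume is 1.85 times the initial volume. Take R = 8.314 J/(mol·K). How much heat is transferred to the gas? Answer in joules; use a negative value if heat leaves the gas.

n = P₁V₁/(RT₁) = 236×3.67/(8.314×287) = 0.363 mol.
Isothermal: T stays 287 K; PV = const ⇒ V₂ = 6.79 L, P₂ = 128 kPa.
ΔU = 0 (ideal gas, T constant).
W = nRT ln(V₂/V₁) = 0.363×8.314×287×ln(1.85) = 533 J.
Q = ΔU + W = 533 J.

533 J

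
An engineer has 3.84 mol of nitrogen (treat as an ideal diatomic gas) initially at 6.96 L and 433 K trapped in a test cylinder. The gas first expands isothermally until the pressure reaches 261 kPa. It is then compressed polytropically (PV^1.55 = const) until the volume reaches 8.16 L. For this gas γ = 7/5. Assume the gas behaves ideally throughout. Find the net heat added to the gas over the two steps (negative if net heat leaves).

45000 J

P₁ = nRT₁/V₁ = 3.84×8.314×433/6.96 = 1990 kPa.
Step 1 — Isothermal: T stays 433 K; PV = const ⇒ V₂ = 53.0 L, P₂ = 261 kPa.
ΔU = 0 (ideal gas, T constant).
W = nRT ln(V₂/V₁) = 3.84×8.314×433×ln(7.61) = 28100 J.
Q = ΔU + W = 28100 J.
State after step 1: P = 261 kPa, V = 53.0 L, T = 433 K.
Step 2 — Polytropic n=1.55: T₂ = T₁(V₁/V₂)^(n−1) = 433×(6.49)^0.55 = 1210 K; P₂ = P₁(V₁/V₂)^n = 4740 kPa.
W = (P₁V₁−P₂V₂)/(n−1) = (261×53.0−4740×8.16)/0.55 = -45200 J.
ΔU = nCvΔT = 3.84×20.8×(1210−433) = 62100 J.
Q = ΔU + W = 16900 J.
Net over both steps: W = -17100 J, Q = 45000 J, ΔU = 62100 J.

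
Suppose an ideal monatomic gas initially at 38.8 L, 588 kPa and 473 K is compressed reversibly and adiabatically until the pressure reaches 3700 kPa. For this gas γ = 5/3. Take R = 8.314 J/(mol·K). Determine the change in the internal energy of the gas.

n = P₁V₁/(RT₁) = 588×38.8/(8.314×473) = 5.80 mol.
Adiabatic: T₂/T₁ = (P₂/P₁)^((γ−1)/γ) ⇒ T₂ = 473×(6.29)^0.400 = 987 K; V₂ = 12.9 L.
For an ideal gas ΔU = nCvΔT with Cv = (3/2)R = 12.5 J/(mol·K).
ΔU = 5.80×12.5×(987−473) = 37200 J.

37200 J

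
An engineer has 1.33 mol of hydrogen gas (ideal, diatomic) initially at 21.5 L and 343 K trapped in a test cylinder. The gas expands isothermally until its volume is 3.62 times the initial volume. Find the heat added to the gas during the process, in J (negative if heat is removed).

4880 J

P₁ = nRT₁/V₁ = 1.33×8.314×343/21.5 = 176 kPa.
Isothermal: T stays 343 K; PV = const ⇒ V₂ = 77.8 L, P₂ = 48.7 kPa.
ΔU = 0 (ideal gas, T constant).
W = nRT ln(V₂/V₁) = 1.33×8.314×343×ln(3.62) = 4880 J.
Q = ΔU + W = 4880 J.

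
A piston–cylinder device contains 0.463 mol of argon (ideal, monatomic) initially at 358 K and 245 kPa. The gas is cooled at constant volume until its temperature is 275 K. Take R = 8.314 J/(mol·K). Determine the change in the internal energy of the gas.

V₁ = nRT₁/P₁ = 0.463×8.314×358/245 = 5.62 L.
Isochoric: V stays 5.62 L; P/T = const ⇒ T₂ = 275 K, P₂ = 188 kPa.
For an ideal gas ΔU = nCvΔT with Cv = (3/2)R = 12.5 J/(mol·K).
ΔU = 0.463×12.5×(275−358) = -479 J.

-479 J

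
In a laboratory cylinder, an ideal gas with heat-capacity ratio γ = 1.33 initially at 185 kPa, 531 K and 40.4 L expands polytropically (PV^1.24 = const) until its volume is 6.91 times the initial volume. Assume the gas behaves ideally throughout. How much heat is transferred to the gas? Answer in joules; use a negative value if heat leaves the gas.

3150 J

n = P₁V₁/(RT₁) = 185×40.4/(8.314×531) = 1.69 mol.
Polytropic n=1.24: T₂ = T₁(V₁/V₂)^(n−1) = 531×(0.145)^0.24 = 334 K; P₂ = P₁(V₁/V₂)^n = 16.8 kPa.
W = (P₁V₁−P₂V₂)/(n−1) = (185×40.4−16.8×279)/0.24 = 11600 J.
ΔU = nCvΔT = 1.69×25.2×(334−531) = -8410 J.
Q = ΔU + W = 3150 J.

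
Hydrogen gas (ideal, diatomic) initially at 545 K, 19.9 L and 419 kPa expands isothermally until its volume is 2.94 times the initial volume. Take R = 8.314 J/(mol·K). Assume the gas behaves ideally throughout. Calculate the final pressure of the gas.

Isothermal: T stays 545 K; PV = const ⇒ V₂ = 58.5 L, P₂ = 143 kPa.

143 kPa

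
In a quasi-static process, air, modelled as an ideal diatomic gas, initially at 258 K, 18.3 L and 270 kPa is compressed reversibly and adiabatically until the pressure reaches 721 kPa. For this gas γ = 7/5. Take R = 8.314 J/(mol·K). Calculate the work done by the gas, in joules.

-4000 J

n = P₁V₁/(RT₁) = 270×18.3/(8.314×258) = 2.30 mol.
Adiabatic: T₂/T₁ = (P₂/P₁)^((γ−1)/γ) ⇒ T₂ = 258×(2.67)^0.286 = 342 K; V₂ = 9.07 L.
ΔU = nCvΔT = 2.30×20.8×(342−258) = 4000 J.
Q = 0 for an adiabatic process, so W = −ΔU = -4000 J.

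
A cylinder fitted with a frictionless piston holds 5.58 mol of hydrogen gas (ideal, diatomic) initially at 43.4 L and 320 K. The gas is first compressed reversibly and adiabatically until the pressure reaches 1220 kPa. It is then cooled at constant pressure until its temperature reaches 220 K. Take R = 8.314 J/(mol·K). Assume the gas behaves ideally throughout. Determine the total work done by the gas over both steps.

-27400 J

P₁ = nRT₁/V₁ = 5.58×8.314×320/43.4 = 342 kPa.
Step 1 — Adiabatic: T₂/T₁ = (P₂/P₁)^((γ−1)/γ) ⇒ T₂ = 320×(3.57)^0.286 = 460 K; V₂ = 17.5 L.
ΔU = nCvΔT = 5.58×20.8×(460−320) = 16300 J.
Q = 0 for an adiabatic process, so W = −ΔU = -16300 J.
State after step 1: P = 1220 kPa, V = 17.5 L, T = 460 K.
Step 2 — Isobaric: P stays 1220 kPa; V/T = const ⇒ T₂ = 220 K, V₂ = 8.37 L.
W = PΔV = 1220×(8.37−17.5) kPa·L = -11100 J.
ΔU = nCvΔT = 5.58×20.8×(220−460) = -27900 J.
Q = ΔU + W = nCpΔT = -39000 J.
Net over both steps: W = -27400 J, Q = -39000 J, ΔU = -11600 J.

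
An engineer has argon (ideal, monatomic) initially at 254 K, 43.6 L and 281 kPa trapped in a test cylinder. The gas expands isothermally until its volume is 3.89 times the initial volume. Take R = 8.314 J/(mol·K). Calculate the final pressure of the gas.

72.2 kPa

Isothermal: T stays 254 K; PV = const ⇒ V₂ = 170 L, P₂ = 72.2 kPa.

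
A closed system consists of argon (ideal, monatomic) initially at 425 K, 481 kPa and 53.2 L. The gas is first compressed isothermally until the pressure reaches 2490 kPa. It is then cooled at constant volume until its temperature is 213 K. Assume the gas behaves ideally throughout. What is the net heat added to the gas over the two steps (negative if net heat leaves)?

-61200 J

n = P₁V₁/(RT₁) = 481×53.2/(8.314×425) = 7.24 mol.
Step 1 — Isothermal: T stays 425 K; PV = const ⇒ V₂ = 10.3 L, P₂ = 2490 kPa.
ΔU = 0 (ideal gas, T constant).
W = nRT ln(V₂/V₁) = 7.24×8.314×425×ln(0.193) = -42100 J.
Q = ΔU + W = -42100 J.
State after step 1: P = 2490 kPa, V = 10.3 L, T = 425 K.
Step 2 — Isochoric: V stays 10.3 L; P/T = const ⇒ T₂ = 213 K, P₂ = 1250 kPa.
W = 0 (no volume change).
ΔU = nCvΔT = 7.24×12.5×(213−425) = -19100 J.
Q = ΔU = -19100 J.
Net over both steps: W = -42100 J, Q = -61200 J, ΔU = -19100 J.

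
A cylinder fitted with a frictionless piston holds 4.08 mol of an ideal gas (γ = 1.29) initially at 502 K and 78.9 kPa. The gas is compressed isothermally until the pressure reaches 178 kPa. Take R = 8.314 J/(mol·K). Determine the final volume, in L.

V₁ = nRT₁/P₁ = 4.08×8.314×502/78.9 = 216 L.
Isothermal: T stays 502 K; PV = const ⇒ V₂ = 95.7 L, P₂ = 178 kPa.

95.7 L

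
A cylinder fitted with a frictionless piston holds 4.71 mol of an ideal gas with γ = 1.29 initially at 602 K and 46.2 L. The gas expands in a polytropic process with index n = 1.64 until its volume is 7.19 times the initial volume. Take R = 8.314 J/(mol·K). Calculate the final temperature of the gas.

170 K

P₁ = nRT₁/V₁ = 4.71×8.314×602/46.2 = 510 kPa.
Polytropic n=1.64: T₂ = T₁(V₁/V₂)^(n−1) = 602×(0.139)^0.64 = 170 K; P₂ = P₁(V₁/V₂)^n = 20.1 kPa.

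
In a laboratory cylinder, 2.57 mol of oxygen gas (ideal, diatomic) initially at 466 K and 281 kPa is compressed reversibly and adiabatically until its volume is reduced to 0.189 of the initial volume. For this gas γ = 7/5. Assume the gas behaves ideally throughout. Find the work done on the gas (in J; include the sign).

V₁ = nRT₁/P₁ = 2.57×8.314×466/281 = 35.4 L.
Adiabatic: TV^(γ−1) = const ⇒ T₂ = 466×(5.29)^0.400 = 907 K; PV^γ = const ⇒ P₂ = 2900 kPa.
ΔU = nCvΔT = 2.57×20.8×(907−466) = 23600 J.
Q = 0 for an adiabatic process, so W = −ΔU = -23600 J.
Work done on the gas = −W_by = 23600 J.

23600 J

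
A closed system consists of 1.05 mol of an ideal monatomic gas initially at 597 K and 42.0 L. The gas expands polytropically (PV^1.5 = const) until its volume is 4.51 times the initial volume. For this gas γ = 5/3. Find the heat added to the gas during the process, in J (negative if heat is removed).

P₁ = nRT₁/V₁ = 1.05×8.314×597/42.0 = 124 kPa.
Polytropic n=1.5: T₂ = T₁(V₁/V₂)^(n−1) = 597×(0.222)^0.50 = 281 K; P₂ = P₁(V₁/V₂)^n = 13.0 kPa.
W = (P₁V₁−P₂V₂)/(n−1) = (124×42.0−13.0×189)/0.50 = 5520 J.
ΔU = nCvΔT = 1.05×12.5×(281−597) = -4140 J.
Q = ΔU + W = 1380 J.

1380 J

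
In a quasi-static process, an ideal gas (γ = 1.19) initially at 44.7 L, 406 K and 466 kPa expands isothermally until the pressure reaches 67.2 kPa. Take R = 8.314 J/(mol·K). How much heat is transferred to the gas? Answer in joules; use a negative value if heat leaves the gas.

n = P₁V₁/(RT₁) = 466×44.7/(8.314×406) = 6.17 mol.
Isothermal: T stays 406 K; PV = const ⇒ V₂ = 310 L, P₂ = 67.2 kPa.
ΔU = 0 (ideal gas, T constant).
W = nRT ln(V₂/V₁) = 6.17×8.314×406×ln(6.93) = 40300 J.
Q = ΔU + W = 40300 J.

40300 J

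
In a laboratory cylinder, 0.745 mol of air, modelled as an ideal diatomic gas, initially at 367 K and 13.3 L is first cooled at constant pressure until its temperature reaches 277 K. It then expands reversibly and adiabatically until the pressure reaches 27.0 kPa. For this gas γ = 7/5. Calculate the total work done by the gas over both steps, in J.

1200 J

P₁ = nRT₁/V₁ = 0.745×8.314×367/13.3 = 171 kPa.
Step 1 — Isobaric: P stays 171 kPa; V/T = const ⇒ T₂ = 277 K, V₂ = 10.0 L.
W = PΔV = 171×(10.0−13.3) kPa·L = -557 J.
ΔU = nCvΔT = 0.745×20.8×(277−367) = -1390 J.
Q = ΔU + W = nCpΔT = -1950 J.
State after step 1: P = 171 kPa, V = 10.0 L, T = 277 K.
Step 2 — Adiabatic: T₂/T₁ = (P₂/P₁)^((γ−1)/γ) ⇒ T₂ = 277×(0.158)^0.286 = 163 K; V₂ = 37.5 L.
ΔU = nCvΔT = 0.745×20.8×(163−277) = -1760 J.
Q = 0 for an adiabatic process, so W = −ΔU = 1760 J.
Net over both steps: W = 1200 J, Q = -1950 J, ΔU = -3150 J.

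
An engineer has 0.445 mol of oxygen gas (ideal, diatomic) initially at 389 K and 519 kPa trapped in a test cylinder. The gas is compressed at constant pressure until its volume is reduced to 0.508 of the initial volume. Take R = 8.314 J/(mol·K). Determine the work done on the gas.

V₁ = nRT₁/P₁ = 0.445×8.314×389/519 = 2.77 L.
Isobaric: P stays 519 kPa; V/T = const ⇒ T₂ = 198 K, V₂ = 1.41 L.
W = PΔV = 519×(1.41−2.77) kPa·L = -708 J.
Work done on the gas = −W_by = 708 J.

708 J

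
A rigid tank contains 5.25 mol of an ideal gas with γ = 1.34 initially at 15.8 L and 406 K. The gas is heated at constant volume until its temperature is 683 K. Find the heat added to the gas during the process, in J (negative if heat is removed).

P₁ = nRT₁/V₁ = 5.25×8.314×406/15.8 = 1120 kPa.
Isochoric: V stays 15.8 L; P/T = const ⇒ T₂ = 683 K, P₂ = 1890 kPa.
W = 0 (no volume change).
ΔU = nCvΔT = 5.25×24.5×(683−406) = 35600 J.
Q = ΔU = 35600 J.

35600 J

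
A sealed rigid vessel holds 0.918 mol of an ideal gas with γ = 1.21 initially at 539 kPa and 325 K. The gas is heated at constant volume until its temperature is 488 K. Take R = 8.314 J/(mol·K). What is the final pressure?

809 kPa

V₁ = nRT₁/P₁ = 0.918×8.314×325/539 = 4.60 L.
Isochoric: V stays 4.60 L; P/T = const ⇒ T₂ = 488 K, P₂ = 809 kPa.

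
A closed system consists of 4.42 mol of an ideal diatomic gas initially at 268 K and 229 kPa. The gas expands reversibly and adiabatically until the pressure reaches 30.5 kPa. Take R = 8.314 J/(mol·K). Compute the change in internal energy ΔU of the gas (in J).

V₁ = nRT₁/P₁ = 4.42×8.314×268/229 = 43.0 L.
Adiabatic: T₂/T₁ = (P₂/P₁)^((γ−1)/γ) ⇒ T₂ = 268×(0.133)^0.286 = 151 K; V₂ = 182 L.
For an ideal gas ΔU = nCvΔT with Cv = (5/2)R = 20.8 J/(mol·K).
ΔU = 4.42×20.8×(151−268) = -10800 J.

-10800 J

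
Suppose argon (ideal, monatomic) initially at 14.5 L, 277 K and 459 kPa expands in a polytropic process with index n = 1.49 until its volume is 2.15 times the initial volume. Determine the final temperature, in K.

Polytropic n=1.49: T₂ = T₁(V₁/V₂)^(n−1) = 277×(0.465)^0.49 = 190 K; P₂ = P₁(V₁/V₂)^n = 147 kPa.

190 K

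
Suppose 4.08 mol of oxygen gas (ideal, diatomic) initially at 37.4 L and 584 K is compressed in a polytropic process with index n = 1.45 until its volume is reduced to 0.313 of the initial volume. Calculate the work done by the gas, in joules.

-30200 J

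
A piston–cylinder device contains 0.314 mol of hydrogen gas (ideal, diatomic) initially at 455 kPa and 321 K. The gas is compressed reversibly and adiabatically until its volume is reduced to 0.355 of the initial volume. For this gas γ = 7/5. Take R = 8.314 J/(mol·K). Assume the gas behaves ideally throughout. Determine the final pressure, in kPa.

1940 kPa

V₁ = nRT₁/P₁ = 0.314×8.314×321/455 = 1.84 L.
Adiabatic: TV^(γ−1) = const ⇒ T₂ = 321×(2.82)^0.400 = 486 K; PV^γ = const ⇒ P₂ = 1940 kPa.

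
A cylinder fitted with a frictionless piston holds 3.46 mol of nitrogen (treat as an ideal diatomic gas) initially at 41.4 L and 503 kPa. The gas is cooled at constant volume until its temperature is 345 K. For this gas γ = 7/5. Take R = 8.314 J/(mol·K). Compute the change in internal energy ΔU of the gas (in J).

-27200 J

T₁ = P₁V₁/(nR) = 503×41.4/(3.46×8.314) = 724 K.
Isochoric: V stays 41.4 L; P/T = const ⇒ T₂ = 345 K, P₂ = 240 kPa.
For an ideal gas ΔU = nCvΔT with Cv = (5/2)R = 20.8 J/(mol·K).
ΔU = 3.46×20.8×(345−724) = -27200 J.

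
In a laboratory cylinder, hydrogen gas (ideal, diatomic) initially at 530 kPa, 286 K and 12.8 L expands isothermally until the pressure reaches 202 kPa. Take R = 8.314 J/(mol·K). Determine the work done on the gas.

n = P₁V₁/(RT₁) = 530×12.8/(8.314×286) = 2.85 mol.
Isothermal: T stays 286 K; PV = const ⇒ V₂ = 33.6 L, P₂ = 202 kPa.
W = nRT ln(V₂/V₁) = 2.85×8.314×286×ln(2.62) = 6540 J.
Work done on the gas = −W_by = -6540 J.

-6540 J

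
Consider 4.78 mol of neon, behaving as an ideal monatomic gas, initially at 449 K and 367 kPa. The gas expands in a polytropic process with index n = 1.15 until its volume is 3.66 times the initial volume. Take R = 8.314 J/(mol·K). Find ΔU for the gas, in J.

-4730 J

V₁ = nRT₁/P₁ = 4.78×8.314×449/367 = 48.6 L.
Polytropic n=1.15: T₂ = T₁(V₁/V₂)^(n−1) = 449×(0.273)^0.15 = 370 K; P₂ = P₁(V₁/V₂)^n = 82.5 kPa.
For an ideal gas ΔU = nCvΔT with Cv = (3/2)R = 12.5 J/(mol·K).
ΔU = 4.78×12.5×(370−449) = -4730 J.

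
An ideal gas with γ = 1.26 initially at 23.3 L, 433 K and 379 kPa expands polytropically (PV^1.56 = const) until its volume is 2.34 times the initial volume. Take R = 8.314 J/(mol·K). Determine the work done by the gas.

5970 J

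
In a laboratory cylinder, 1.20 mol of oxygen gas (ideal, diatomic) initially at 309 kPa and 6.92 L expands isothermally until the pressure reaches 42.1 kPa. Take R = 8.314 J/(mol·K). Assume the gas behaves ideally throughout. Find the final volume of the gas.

50.8 L

T₁ = P₁V₁/(nR) = 309×6.92/(1.20×8.314) = 214 K.
Isothermal: T stays 214 K; PV = const ⇒ V₂ = 50.8 L, P₂ = 42.1 kPa.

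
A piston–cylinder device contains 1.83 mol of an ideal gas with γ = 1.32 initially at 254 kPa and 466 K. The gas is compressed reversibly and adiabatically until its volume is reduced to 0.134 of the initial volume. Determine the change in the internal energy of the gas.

V₁ = nRT₁/P₁ = 1.83×8.314×466/254 = 27.9 L.
Adiabatic: TV^(γ−1) = const ⇒ T₂ = 466×(7.46)^0.320 = 887 K; PV^γ = const ⇒ P₂ = 3610 kPa.
For an ideal gas ΔU = nCvΔT with Cv = R/(γ−1) = 26.0 J/(mol·K).
ΔU = 1.83×26.0×(887−466) = 20000 J.

20000 J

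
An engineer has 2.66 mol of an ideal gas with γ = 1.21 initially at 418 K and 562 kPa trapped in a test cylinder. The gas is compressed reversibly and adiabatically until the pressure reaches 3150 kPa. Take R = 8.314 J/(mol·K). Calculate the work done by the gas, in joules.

-15400 J

V₁ = nRT₁/P₁ = 2.66×8.314×418/562 = 16.4 L.
Adiabatic: T₂/T₁ = (P₂/P₁)^((γ−1)/γ) ⇒ T₂ = 418×(5.60)^0.174 = 564 K; V₂ = 3.96 L.
ΔU = nCvΔT = 2.66×39.6×(564−418) = 15400 J.
Q = 0 for an adiabatic process, so W = −ΔU = -15400 J.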